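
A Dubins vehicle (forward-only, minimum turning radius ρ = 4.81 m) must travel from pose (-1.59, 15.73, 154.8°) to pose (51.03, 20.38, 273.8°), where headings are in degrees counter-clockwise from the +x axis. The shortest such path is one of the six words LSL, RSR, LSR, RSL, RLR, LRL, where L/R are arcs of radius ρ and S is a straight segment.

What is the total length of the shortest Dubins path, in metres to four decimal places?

Let ψ = atan2(Δy, Δx) = atan2(4.65, 52.62) = 5.0501° be the start→goal bearing.
Normalize: d = |goal − start| / ρ = 52.825059/4.81 = 10.982341, α = (θ_start − ψ) mod 360° = 149.7499° = 2.613629 rad, β = (θ_goal − ψ) mod 360° = 268.7499° = 4.690571 rad.
Common terms: sin α = 0.503775, cos α = -0.863835, sin β = -0.999762, cos β = -0.021816, cos(α−β) = -0.484810, d² = 120.611810. Work in radians in the unit-radius frame; every candidate has L = ρ·(t + p + q).
LSL: p² = 2 + d² − 2cos(α−β) + 2d(sin α − sin β) = 156.606144; p = √p² = 12.514238; φ = atan2(cos β − cos α, d + sin α − sin β) = 0.067336 rad; t = (φ − α) mod 2π = 3.736892 rad, q = (β − φ) mod 2π = 4.623235 rad → L = 4.81·(3.736892 + 12.514238 + 4.623235) = 4.81·20.874365 = 100.405695 m
RSR: p² = 2 + d² − 2cos(α−β) + 2d(sin β − sin α) = 90.556715; p = √p² = 9.516129; φ = atan2(cos α − cos β, d − sin α + sin β) = -0.088599 rad; t = (α − φ) mod 2π = 2.702228 rad, q = (φ − β) mod 2π = 1.504015 rad → L = 4.81·(2.702228 + 9.516129 + 1.504015) = 4.81·13.722373 = 66.004613 m
LSR: p² = d² − 2 + 2cos(α−β) + 2d(sin α + sin β) = 106.747998; p = √p² = 10.331892; φ = atan2(−cos α − cos β, d + sin α + sin β) − atan2(−2, p) = 0.275468 rad; t = (φ − α) mod 2π = 3.945024 rad, q = (φ − β) mod 2π = 1.868082 rad → L = 4.81·(3.945024 + 10.331892 + 1.868082) = 4.81·16.144999 = 77.657444 m
RSL: p² = d² − 2 + 2cos(α−β) − 2d(sin α + sin β) = 128.536384; p = √p² = 11.337389; φ = atan2(cos α + cos β, d − sin α − sin β) − atan2(2, p) = -0.251617 rad; t = (α − φ) mod 2π = 2.865246 rad, q = (β − φ) mod 2π = 4.942188 rad → L = 4.81·(2.865246 + 11.337389 + 4.942188) = 4.81·19.144823 = 92.086598 m
RLR: c = (6 − d² + 2cos(α−β) + 2d(sin α − sin β))/8 = -10.319589, |c| > 1 → infeasible
LRL: c = (6 − d² + 2cos(α−β) − 2d(sin α − sin β))/8 = -18.575768, |c| > 1 → infeasible
Shortest: RSR with L = 66.004613 m ≈ 66.0046 m

66.0046 m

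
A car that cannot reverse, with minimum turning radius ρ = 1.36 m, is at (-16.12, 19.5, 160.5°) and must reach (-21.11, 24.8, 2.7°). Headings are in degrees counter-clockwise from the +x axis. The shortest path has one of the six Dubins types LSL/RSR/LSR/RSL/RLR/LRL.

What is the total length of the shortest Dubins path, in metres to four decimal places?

9.7470 m

Let ψ = atan2(Δy, Δx) = atan2(5.30, -4.99) = 133.2744° be the start→goal bearing.
Normalize: d = |goal − start| / ρ = 7.279430/1.36 = 5.352522, α = (θ_start − ψ) mod 360° = 27.2256° = 0.475176 rad, β = (θ_goal − ψ) mod 360° = 229.4256° = 4.004232 rad.
Common terms: sin α = 0.457495, cos α = 0.889212, sin β = -0.759562, cos β = -0.650435, cos(α−β) = -0.925871, d² = 28.649492. Work in radians in the unit-radius frame; every candidate has L = ρ·(t + p + q).
LSL: p² = 2 + d² − 2cos(α−β) + 2d(sin α − sin β) = 45.529882; p = √p² = 6.747583; φ = atan2(cos β − cos α, d + sin α − sin β) = -0.230205 rad; t = (φ − α) mod 2π = 5.577804 rad, q = (β − φ) mod 2π = 4.234437 rad → L = 1.36·(5.577804 + 6.747583 + 4.234437) = 1.36·16.559824 = 22.521361 m
RSR: p² = 2 + d² − 2cos(α−β) + 2d(sin β − sin α) = 19.472584; p = √p² = 4.412775; φ = atan2(cos α − cos β, d − sin α + sin β) = 0.356404 rad; t = (α − φ) mod 2π = 0.118772 rad, q = (φ − β) mod 2π = 2.635358 rad → L = 1.36·(0.118772 + 4.412775 + 2.635358) = 1.36·7.166905 = 9.746990 m
LSR: p² = d² − 2 + 2cos(α−β) + 2d(sin α + sin β) = 21.564113; p = √p² = 4.643718; φ = atan2(−cos α − cos β, d + sin α + sin β) − atan2(−2, p) = 0.359437 rad; t = (φ − α) mod 2π = 6.167446 rad, q = (φ − β) mod 2π = 2.638390 rad → L = 1.36·(6.167446 + 4.643718 + 2.638390) = 1.36·13.449553 = 18.291392 m
RSL: p² = d² − 2 + 2cos(α−β) − 2d(sin α + sin β) = 28.031389; p = √p² = 5.294468; φ = atan2(cos α + cos β, d − sin α − sin β) − atan2(2, p) = -0.318980 rad; t = (α − φ) mod 2π = 0.794156 rad, q = (β − φ) mod 2π = 4.323212 rad → L = 1.36·(0.794156 + 5.294468 + 4.323212) = 1.36·10.411836 = 14.160096 m
RLR: c = (6 − d² + 2cos(α−β) + 2d(sin α − sin β))/8 = -1.434073, |c| > 1 → infeasible
LRL: c = (6 − d² + 2cos(α−β) − 2d(sin α − sin β))/8 = -4.691235, |c| > 1 → infeasible
Shortest: RSR with L = 9.746990 m ≈ 9.7470 m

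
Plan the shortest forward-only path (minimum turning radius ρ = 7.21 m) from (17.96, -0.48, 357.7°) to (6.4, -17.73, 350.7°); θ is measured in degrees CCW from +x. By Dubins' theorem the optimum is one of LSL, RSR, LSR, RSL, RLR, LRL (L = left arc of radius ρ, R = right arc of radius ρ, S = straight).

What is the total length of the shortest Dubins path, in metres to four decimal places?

Let ψ = atan2(Δy, Δx) = atan2(-17.25, -11.56) = -123.8278° be the start→goal bearing.
Normalize: d = |goal − start| / ρ = 20.765262/7.21 = 2.880064, α = (θ_start − ψ) mod 360° = 121.5278° = 2.121061 rad, β = (θ_goal − ψ) mod 360° = 114.5278° = 1.998887 rad.
Common terms: sin α = 0.852386, cos α = -0.522912, sin β = 0.909760, cos β = -0.415135, cos(α−β) = 0.992546, d² = 8.294769. Work in radians in the unit-radius frame; every candidate has L = ρ·(t + p + q).
LSL: p² = 2 + d² − 2cos(α−β) + 2d(sin α − sin β) = 7.979198; p = √p² = 2.824747; φ = atan2(cos β − cos α, d + sin α − sin β) = 0.038164 rad; t = (φ − α) mod 2π = 4.200289 rad, q = (β − φ) mod 2π = 1.960723 rad → L = 7.21·(4.200289 + 2.824747 + 1.960723) = 7.21·8.985760 = 64.787328 m
RSR: p² = 2 + d² − 2cos(α−β) + 2d(sin β − sin α) = 8.640155; p = √p² = 2.939414; φ = atan2(cos α − cos β, d − sin α + sin β) = -0.036675 rad; t = (α − φ) mod 2π = 2.157735 rad, q = (φ − β) mod 2π = 4.247623 rad → L = 7.21·(2.157735 + 2.939414 + 4.247623) = 7.21·9.344772 = 67.375809 m
LSR: p² = d² − 2 + 2cos(α−β) + 2d(sin α + sin β) = 18.430049; p = √p² = 4.293023; φ = atan2(−cos α − cos β, d + sin α + sin β) − atan2(−2, p) = 0.635359 rad; t = (φ − α) mod 2π = 4.797484 rad, q = (φ − β) mod 2π = 4.919657 rad → L = 7.21·(4.797484 + 4.293023 + 4.919657) = 7.21·14.010164 = 101.013280 m
RSL: p² = d² − 2 + 2cos(α−β) − 2d(sin α + sin β) = -1.870327 < 0 → infeasible
RLR: c = (6 − d² + 2cos(α−β) + 2d(sin α − sin β))/8 = -0.080019; p = 2π − arccos c = 4.632284 rad; φ = atan2(cos α − cos β, d − sin α + sin β) = -0.036675 rad; t = (α − φ + p/2) mod 2π = 4.473877 rad, q = (α − β − t + p) mod 2π = 0.280580 rad → L = 7.21·(4.473877 + 4.632284 + 0.280580) = 7.21·9.386741 = 67.678402 m
LRL: c = (6 − d² + 2cos(α−β) − 2d(sin α − sin β))/8 = 0.002600; p = 2π − arccos c = 4.714989 rad; φ = atan2(cos β − cos α, d + sin α − sin β) = 0.038164 rad; t = (φ − α + p/2) mod 2π = 0.274598 rad, q = (β − α − t + p) mod 2π = 4.318218 rad → L = 7.21·(0.274598 + 4.714989 + 4.318218) = 7.21·9.307805 = 67.109276 m
Shortest: LSL with L = 64.787328 m ≈ 64.7873 m

64.7873 m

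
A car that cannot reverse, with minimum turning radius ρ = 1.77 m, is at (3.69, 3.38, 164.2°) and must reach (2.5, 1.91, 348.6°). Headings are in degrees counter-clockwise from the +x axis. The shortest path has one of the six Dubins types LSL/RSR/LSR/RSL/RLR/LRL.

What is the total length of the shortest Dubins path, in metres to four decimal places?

10.5442 m

Let ψ = atan2(Δy, Δx) = atan2(-1.47, -1.19) = -128.9910° be the start→goal bearing.
Normalize: d = |goal − start| / ρ = 1.891296/1.77 = 1.068529, α = (θ_start − ψ) mod 360° = 293.1910° = 5.117148 rad, β = (θ_goal − ψ) mod 360° = 117.5910° = 2.052350 rad.
Common terms: sin α = -0.919197, cos α = 0.393797, sin β = 0.886276, cos β = -0.463157, cos(α−β) = -0.997053, d² = 1.141754. Work in radians in the unit-radius frame; every candidate has L = ρ·(t + p + q).
LSL: p² = 2 + d² − 2cos(α−β) + 2d(sin α − sin β) = 1.277458; p = √p² = 1.130247; φ = atan2(cos β − cos α, d + sin α − sin β) = -2.281043 rad; t = (φ − α) mod 2π = 5.168179 rad, q = (β − φ) mod 2π = 4.333393 rad → L = 1.77·(5.168179 + 1.130247 + 4.333393) = 1.77·10.631819 = 18.818320 m
RSR: p² = 2 + d² − 2cos(α−β) + 2d(sin β − sin α) = 8.994260; p = √p² = 2.999043; φ = atan2(cos α − cos β, d − sin α + sin β) = 0.289781 rad; t = (α − φ) mod 2π = 4.827367 rad, q = (φ − β) mod 2π = 4.520616 rad → L = 1.77·(4.827367 + 2.999043 + 4.520616) = 1.77·12.347027 = 21.854237 m
LSR: p² = d² − 2 + 2cos(α−β) + 2d(sin α + sin β) = -2.922706 < 0 → infeasible
RSL: p² = d² − 2 + 2cos(α−β) − 2d(sin α + sin β) = -2.781998 < 0 → infeasible
RLR: c = (6 − d² + 2cos(α−β) + 2d(sin α − sin β))/8 = -0.124283; p = 2π − arccos c = 4.587784 rad; φ = atan2(cos α − cos β, d − sin α + sin β) = 0.289781 rad; t = (α − φ + p/2) mod 2π = 0.838074 rad, q = (α − β − t + p) mod 2π = 0.531323 rad → L = 1.77·(0.838074 + 4.587784 + 0.531323) = 1.77·5.957181 = 10.544211 m
LRL: c = (6 − d² + 2cos(α−β) − 2d(sin α − sin β))/8 = 0.840318; p = 2π − arccos c = 5.710258 rad; φ = atan2(cos β − cos α, d + sin α − sin β) = -2.281043 rad; t = (φ − α + p/2) mod 2π = 1.740123 rad, q = (β − α − t + p) mod 2π = 0.905337 rad → L = 1.77·(1.740123 + 5.710258 + 0.905337) = 1.77·8.355718 = 14.789621 m
Shortest: RLR with L = 10.544211 m ≈ 10.5442 m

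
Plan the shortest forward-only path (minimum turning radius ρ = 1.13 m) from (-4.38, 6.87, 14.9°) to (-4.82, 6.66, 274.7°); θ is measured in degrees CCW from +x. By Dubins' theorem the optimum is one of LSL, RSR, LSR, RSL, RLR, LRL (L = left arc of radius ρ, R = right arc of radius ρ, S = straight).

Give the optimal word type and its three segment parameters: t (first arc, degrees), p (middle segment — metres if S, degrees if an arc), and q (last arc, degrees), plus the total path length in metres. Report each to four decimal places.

Let ψ = atan2(Δy, Δx) = atan2(-0.21, -0.44) = -154.4861° be the start→goal bearing.
Normalize: d = |goal − start| / ρ = 0.487545/1.13 = 0.431456, α = (θ_start − ψ) mod 360° = 169.3861° = 2.956346 rad, β = (θ_goal − ψ) mod 360° = 69.1861° = 1.207526 rad.
Common terms: sin α = 0.184189, cos α = -0.982891, sin β = 0.934740, cos β = 0.355333, cos(α−β) = -0.177085, d² = 0.186154. Work in radians in the unit-radius frame; every candidate has L = ρ·(t + p + q).
LSL: p² = 2 + d² − 2cos(α−β) + 2d(sin α − sin β) = 1.892665; p = √p² = 1.375742; φ = atan2(cos β − cos α, d + sin α − sin β) = 1.804872 rad; t = (φ − α) mod 2π = 5.131711 rad, q = (β − φ) mod 2π = 5.685839 rad → L = 1.13·(5.131711 + 1.375742 + 5.685839) = 1.13·12.193292 = 13.778420 m
RSR: p² = 2 + d² − 2cos(α−β) + 2d(sin β − sin α) = 3.187982; p = √p² = 1.785492; φ = atan2(cos α − cos β, d − sin α + sin β) = -0.847305 rad; t = (α − φ) mod 2π = 3.803650 rad, q = (φ − β) mod 2π = 4.228355 rad → L = 1.13·(3.803650 + 1.785492 + 4.228355) = 1.13·9.817497 = 11.093772 m
LSR: p² = d² − 2 + 2cos(α−β) + 2d(sin α + sin β) = -1.202479 < 0 → infeasible
RSL: p² = d² − 2 + 2cos(α−β) − 2d(sin α + sin β) = -3.133552 < 0 → infeasible
RLR: c = (6 − d² + 2cos(α−β) + 2d(sin α − sin β))/8 = 0.601502; p = 2π − arccos c = 5.357769 rad; φ = atan2(cos α − cos β, d − sin α + sin β) = -0.847305 rad; t = (α − φ + p/2) mod 2π = 0.199350 rad, q = (α − β − t + p) mod 2π = 0.624054 rad → L = 1.13·(0.199350 + 5.357769 + 0.624054) = 1.13·6.181173 = 6.984726 m
LRL: c = (6 − d² + 2cos(α−β) − 2d(sin α − sin β))/8 = 0.763417; p = 2π − arccos c = 5.580976 rad; φ = atan2(cos β − cos α, d + sin α − sin β) = 1.804872 rad; t = (φ − α + p/2) mod 2π = 1.639014 rad, q = (β − α − t + p) mod 2π = 2.193142 rad → L = 1.13·(1.639014 + 5.580976 + 2.193142) = 1.13·9.413132 = 10.636839 m
Shortest: RLR with L = 6.984726 m ≈ 6.9847 m
Convert RLR to answer units (arcs ×180/π): t = 0.199350·180/π = 11.4219°, p = 5.357769·180/π = 306.9776°, q = 0.624054·180/π = 35.7557°, L = 6.9847 m.

RLR: t = 11.4219°, p = 306.9776°, q = 35.7557°, L = 6.9847 m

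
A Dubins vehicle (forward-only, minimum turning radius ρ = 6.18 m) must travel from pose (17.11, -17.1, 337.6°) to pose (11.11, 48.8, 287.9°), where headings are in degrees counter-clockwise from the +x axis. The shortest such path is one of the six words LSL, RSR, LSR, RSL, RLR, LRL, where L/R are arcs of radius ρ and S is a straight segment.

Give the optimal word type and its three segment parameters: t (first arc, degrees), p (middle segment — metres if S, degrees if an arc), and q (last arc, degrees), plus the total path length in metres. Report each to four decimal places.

LSR: t = 138.0131°, p = 58.7133 m, q = 187.7131°, L = 93.8465 m

Let ψ = atan2(Δy, Δx) = atan2(65.90, -6.00) = 95.2023° be the start→goal bearing.
Normalize: d = |goal − start| / ρ = 66.172577/6.18 = 10.707537, α = (θ_start − ψ) mod 360° = 242.3977° = 4.230639 rad, β = (θ_goal − ψ) mod 360° = 192.6977° = 3.363210 rad.
Common terms: sin α = -0.886185, cos α = -0.463331, sin β = -0.219808, cos β = -0.975543, cos(α−β) = 0.646790, d² = 114.651344. Work in radians in the unit-radius frame; every candidate has L = ρ·(t + p + q).
LSL: p² = 2 + d² − 2cos(α−β) + 2d(sin α − sin β) = 101.087238; p = √p² = 10.054215; φ = atan2(cos β − cos α, d + sin α − sin β) = -0.050967 rad; t = (φ − α) mod 2π = 2.001580 rad, q = (β − φ) mod 2π = 3.414177 rad → L = 6.18·(2.001580 + 10.054215 + 3.414177) = 6.18·15.469972 = 95.604425 m
RSR: p² = 2 + d² − 2cos(α−β) + 2d(sin β − sin α) = 129.628291; p = √p² = 11.385442; φ = atan2(cos α − cos β, d − sin α + sin β) = 0.045004 rad; t = (α − φ) mod 2π = 4.185635 rad, q = (φ − β) mod 2π = 2.964979 rad → L = 6.18·(4.185635 + 11.385442 + 2.964979) = 6.18·18.536056 = 114.552826 m
LSR: p² = d² − 2 + 2cos(α−β) + 2d(sin α + sin β) = 90.260006; p = √p² = 9.500527; φ = atan2(−cos α − cos β, d + sin α + sin β) − atan2(−2, p) = 0.356237 rad; t = (φ − α) mod 2π = 2.408784 rad, q = (φ − β) mod 2π = 3.276212 rad → L = 6.18·(2.408784 + 9.500527 + 3.276212) = 6.18·15.185522 = 93.846528 m
RSL: p² = d² − 2 + 2cos(α−β) − 2d(sin α + sin β) = 137.629842; p = √p² = 11.731575; φ = atan2(cos α + cos β, d − sin α − sin β) − atan2(2, p) = -0.290059 rad; t = (α − φ) mod 2π = 4.520697 rad, q = (β − φ) mod 2π = 3.653268 rad → L = 6.18·(4.520697 + 11.731575 + 3.653268) = 6.18·19.905540 = 123.016238 m
RLR: c = (6 − d² + 2cos(α−β) + 2d(sin α − sin β))/8 = -15.203536, |c| > 1 → infeasible
LRL: c = (6 − d² + 2cos(α−β) − 2d(sin α − sin β))/8 = -11.635905, |c| > 1 → infeasible
Shortest: LSR with L = 93.846528 m ≈ 93.8465 m
Convert LSR to answer units (arcs ×180/π): t = 2.408784·180/π = 138.0131°, p = ρ·p = 6.18·9.500527 = 58.7133 m, q = 3.276212·180/π = 187.7131°, L = 93.8465 m.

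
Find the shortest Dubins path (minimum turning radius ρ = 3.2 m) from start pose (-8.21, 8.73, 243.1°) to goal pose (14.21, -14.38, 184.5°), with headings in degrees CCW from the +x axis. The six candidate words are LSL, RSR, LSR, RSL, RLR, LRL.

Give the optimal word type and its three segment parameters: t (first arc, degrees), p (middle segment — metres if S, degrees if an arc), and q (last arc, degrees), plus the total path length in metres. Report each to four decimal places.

LSR: t = 87.0331°, p = 25.9487 m, q = 145.6331°, L = 38.9432 m

Let ψ = atan2(Δy, Δx) = atan2(-23.11, 22.42) = -45.8682° be the start→goal bearing.
Normalize: d = |goal − start| / ρ = 32.198269/3.2 = 10.061959, α = (θ_start − ψ) mod 360° = 288.9682° = 5.043447 rad, β = (θ_goal − ψ) mod 360° = 230.3682° = 4.020684 rad.
Common terms: sin α = -0.945699, cos α = 0.325044, sin β = -0.770160, cos β = -0.637851, cos(α−β) = 0.521010, d² = 101.243018. Work in radians in the unit-radius frame; every candidate has L = ρ·(t + p + q).
LSL: p² = 2 + d² − 2cos(α−β) + 2d(sin α − sin β) = 98.668464; p = √p² = 9.933200; φ = atan2(cos β − cos α, d + sin α − sin β) = -0.097089 rad; t = (φ − α) mod 2π = 1.142649 rad, q = (β − φ) mod 2π = 4.117774 rad → L = 3.2·(1.142649 + 9.933200 + 4.117774) = 3.2·15.193622 = 48.619592 m
RSR: p² = 2 + d² − 2cos(α−β) + 2d(sin β − sin α) = 105.733532; p = √p² = 10.282681; φ = atan2(cos α − cos β, d − sin α + sin β) = 0.093780 rad; t = (α − φ) mod 2π = 4.949667 rad, q = (φ − β) mod 2π = 2.356281 rad → L = 3.2·(4.949667 + 10.282681 + 2.356281) = 3.2·17.588629 = 56.283614 m
LSR: p² = d² − 2 + 2cos(α−β) + 2d(sin α + sin β) = 65.755237; p = √p² = 8.108960; φ = atan2(−cos α − cos β, d + sin α + sin β) − atan2(−2, p) = 0.279276 rad; t = (φ − α) mod 2π = 1.519014 rad, q = (φ − β) mod 2π = 2.541777 rad → L = 3.2·(1.519014 + 8.108960 + 2.541777) = 3.2·12.169752 = 38.943207 m
RSL: p² = d² − 2 + 2cos(α−β) − 2d(sin α + sin β) = 134.814836; p = √p² = 11.610979; φ = atan2(cos α + cos β, d − sin α − sin β) − atan2(2, p) = -0.197130 rad; t = (α − φ) mod 2π = 5.240577 rad, q = (β − φ) mod 2π = 4.217814 rad → L = 3.2·(5.240577 + 11.610979 + 4.217814) = 3.2·21.069370 = 67.421984 m
RLR: c = (6 − d² + 2cos(α−β) + 2d(sin α − sin β))/8 = -12.216692, |c| > 1 → infeasible
LRL: c = (6 − d² + 2cos(α−β) − 2d(sin α − sin β))/8 = -11.333558, |c| > 1 → infeasible
Shortest: LSR with L = 38.943207 m ≈ 38.9432 m
Convert LSR to answer units (arcs ×180/π): t = 1.519014·180/π = 87.0331°, p = ρ·p = 3.2·8.108960 = 25.9487 m, q = 2.541777·180/π = 145.6331°, L = 38.9432 m.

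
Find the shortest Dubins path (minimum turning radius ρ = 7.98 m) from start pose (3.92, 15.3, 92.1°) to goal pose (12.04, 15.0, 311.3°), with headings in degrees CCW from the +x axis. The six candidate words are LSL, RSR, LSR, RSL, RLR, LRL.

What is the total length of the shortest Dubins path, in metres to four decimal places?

55.4061 m

Let ψ = atan2(Δy, Δx) = atan2(-0.30, 8.12) = -2.1159° be the start→goal bearing.
Normalize: d = |goal − start| / ρ = 8.125540/7.98 = 1.018238, α = (θ_start − ψ) mod 360° = 94.2159° = 1.644377 rad, β = (θ_goal − ψ) mod 360° = 313.4159° = 5.470139 rad.
Common terms: sin α = 0.997294, cos α = -0.073515, sin β = -0.726384, cos β = 0.687289, cos(α−β) = -0.774944, d² = 1.036809. Work in radians in the unit-radius frame; every candidate has L = ρ·(t + p + q).
LSL: p² = 2 + d² − 2cos(α−β) + 2d(sin α − sin β) = 8.096928; p = √p² = 2.845510; φ = atan2(cos β − cos α, d + sin α − sin β) = 0.270662 rad; t = (φ − α) mod 2π = 4.909470 rad, q = (β − φ) mod 2π = 5.199477 rad → L = 7.98·(4.909470 + 2.845510 + 5.199477) = 7.98·12.954457 = 103.376568 m
RSR: p² = 2 + d² − 2cos(α−β) + 2d(sin β − sin α) = 1.076468; p = √p² = 1.037530; φ = atan2(cos α − cos β, d − sin α + sin β) = -2.318454 rad; t = (α − φ) mod 2π = 3.962831 rad, q = (φ − β) mod 2π = 4.777778 rad → L = 7.98·(3.962831 + 1.037530 + 4.777778) = 7.98·9.778139 = 78.029546 m
LSR: p² = d² − 2 + 2cos(α−β) + 2d(sin α + sin β) = -1.961379 < 0 → infeasible
RSL: p² = d² − 2 + 2cos(α−β) − 2d(sin α + sin β) = -3.064782 < 0 → infeasible
RLR: c = (6 − d² + 2cos(α−β) + 2d(sin α − sin β))/8 = 0.865442; p = 2π − arccos c = 5.758420 rad; φ = atan2(cos α − cos β, d − sin α + sin β) = -2.318454 rad; t = (α − φ + p/2) mod 2π = 0.558856 rad, q = (α − β − t + p) mod 2π = 1.373802 rad → L = 7.98·(0.558856 + 5.758420 + 1.373802) = 7.98·7.691078 = 61.374804 m
LRL: c = (6 − d² + 2cos(α−β) − 2d(sin α − sin β))/8 = -0.012116; p = 2π − arccos c = 4.700273 rad; φ = atan2(cos β − cos α, d + sin α − sin β) = 0.270662 rad; t = (φ − α + p/2) mod 2π = 0.976421 rad, q = (β − α − t + p) mod 2π = 1.266428 rad → L = 7.98·(0.976421 + 4.700273 + 1.266428) = 7.98·6.943122 = 55.406112 m
Shortest: LRL with L = 55.406112 m ≈ 55.4061 m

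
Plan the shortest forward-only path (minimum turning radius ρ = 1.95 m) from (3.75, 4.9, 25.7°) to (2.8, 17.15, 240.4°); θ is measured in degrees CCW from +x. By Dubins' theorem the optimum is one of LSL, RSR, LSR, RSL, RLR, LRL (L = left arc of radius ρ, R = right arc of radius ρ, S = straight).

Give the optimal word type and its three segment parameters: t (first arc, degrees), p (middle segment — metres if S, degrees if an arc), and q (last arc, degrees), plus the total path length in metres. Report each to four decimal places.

Let ψ = atan2(Δy, Δx) = atan2(12.25, -0.95) = 94.4345° be the start→goal bearing.
Normalize: d = |goal − start| / ρ = 12.286782/1.95 = 6.300914, α = (θ_start − ψ) mod 360° = 291.2655° = 5.083542 rad, β = (θ_goal − ψ) mod 360° = 145.9655° = 2.547579 rad.
Common terms: sin α = -0.931910, cos α = 0.362691, sin β = 0.559692, cos β = -0.828701, cos(α−β) = -0.822144, d² = 39.701512. Work in radians in the unit-radius frame; every candidate has L = ρ·(t + p + q).
LSL: p² = 2 + d² − 2cos(α−β) + 2d(sin α − sin β) = 24.548900; p = √p² = 4.954685; φ = atan2(cos β − cos α, d + sin α − sin β) = -0.242837 rad; t = (φ − α) mod 2π = 0.956806 rad, q = (β − φ) mod 2π = 2.790416 rad → L = 1.95·(0.956806 + 4.954685 + 2.790416) = 1.95·8.701907 = 16.968718 m
RSR: p² = 2 + d² − 2cos(α−β) + 2d(sin β − sin α) = 62.142700; p = √p² = 7.883064; φ = atan2(cos α − cos β, d − sin α + sin β) = 0.151714 rad; t = (α − φ) mod 2π = 4.931828 rad, q = (φ − β) mod 2π = 3.887321 rad → L = 1.95·(4.931828 + 7.883064 + 3.887321) = 1.95·16.702213 = 32.569315 m
LSR: p² = d² − 2 + 2cos(α−β) + 2d(sin α + sin β) = 31.366597; p = √p² = 5.600589; φ = atan2(−cos α − cos β, d + sin α + sin β) − atan2(−2, p) = 0.421432 rad; t = (φ − α) mod 2π = 1.621075 rad, q = (φ − β) mod 2π = 4.157038 rad → L = 1.95·(1.621075 + 5.600589 + 4.157038) = 1.95·11.378702 = 22.188468 m
RSL: p² = d² − 2 + 2cos(α−β) − 2d(sin α + sin β) = 40.747851; p = √p² = 6.383404; φ = atan2(cos α + cos β, d − sin α − sin β) − atan2(2, p) = -0.373345 rad; t = (α − φ) mod 2π = 5.456888 rad, q = (β − φ) mod 2π = 2.920925 rad → L = 1.95·(5.456888 + 6.383404 + 2.920925) = 1.95·14.761217 = 28.784373 m
RLR: c = (6 − d² + 2cos(α−β) + 2d(sin α − sin β))/8 = -6.767838, |c| > 1 → infeasible
LRL: c = (6 − d² + 2cos(α−β) − 2d(sin α − sin β))/8 = -2.068613, |c| > 1 → infeasible
Shortest: LSL with L = 16.968718 m ≈ 16.9687 m
Convert LSL to answer units (arcs ×180/π): t = 0.956806·180/π = 54.8209°, p = ρ·p = 1.95·4.954685 = 9.6616 m, q = 2.790416·180/π = 159.8791°, L = 16.9687 m.

LSL: t = 54.8209°, p = 9.6616 m, q = 159.8791°, L = 16.9687 m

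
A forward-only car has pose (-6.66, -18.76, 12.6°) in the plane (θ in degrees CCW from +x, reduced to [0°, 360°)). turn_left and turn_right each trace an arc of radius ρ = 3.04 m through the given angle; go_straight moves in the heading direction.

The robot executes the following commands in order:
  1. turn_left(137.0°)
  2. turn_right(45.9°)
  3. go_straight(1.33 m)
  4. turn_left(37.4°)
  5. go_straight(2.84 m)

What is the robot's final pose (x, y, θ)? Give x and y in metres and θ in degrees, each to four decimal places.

(-10.7697, -6.5477, 141.1000°)

set_pose: (x, y, θ) = (-6.6600, -18.7600, 12.6000°), ρ = 3.04
turn_left(137.0°): centre at ρ to the left, rotate +137.0° → (-5.7848, -13.1712, 149.6000°)
turn_right(45.9°): centre at ρ to the right, rotate −45.9° → (-7.2000, -11.2691, 103.7000°)
go_straight(1.33): x += 1.33·cos θ, y += 1.33·sin θ → (-7.5150, -9.9770, 103.7000°)
turn_left(37.4°): centre at ρ to the left, rotate +37.4° → (-8.5595, -8.3311, 141.1000°)
go_straight(2.84): x += 2.84·cos θ, y += 2.84·sin θ → (-10.7697, -6.5477, 141.1000°)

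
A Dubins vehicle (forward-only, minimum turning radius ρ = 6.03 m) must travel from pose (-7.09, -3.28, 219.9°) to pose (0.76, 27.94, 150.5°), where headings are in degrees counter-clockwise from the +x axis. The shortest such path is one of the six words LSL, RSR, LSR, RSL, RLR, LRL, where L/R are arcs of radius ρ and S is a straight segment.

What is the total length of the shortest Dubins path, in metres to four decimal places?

51.0292 m

Let ψ = atan2(Δy, Δx) = atan2(31.22, 7.85) = 75.8861° be the start→goal bearing.
Normalize: d = |goal − start| / ρ = 32.191783/6.03 = 5.338604, α = (θ_start − ψ) mod 360° = 144.0139° = 2.513517 rad, β = (θ_goal − ψ) mod 360° = 74.6139° = 1.302259 rad.
Common terms: sin α = 0.587588, cos α = -0.809160, sin β = 0.964160, cos β = 0.265321, cos(α−β) = 0.351842, d² = 28.500694. Work in radians in the unit-radius frame; every candidate has L = ρ·(t + p + q).
LSL: p² = 2 + d² − 2cos(α−β) + 2d(sin α − sin β) = 25.776277; p = √p² = 5.077034; φ = atan2(cos β − cos α, d + sin α − sin β) = 0.213248 rad; t = (φ − α) mod 2π = 3.982916 rad, q = (β − φ) mod 2π = 1.089011 rad → L = 6.03·(3.982916 + 5.077034 + 1.089011) = 6.03·10.148961 = 61.198235 m
RSR: p² = 2 + d² − 2cos(α−β) + 2d(sin β − sin α) = 33.817745; p = √p² = 5.815303; φ = atan2(cos α − cos β, d − sin α + sin β) = -0.185836 rad; t = (α − φ) mod 2π = 2.699353 rad, q = (φ − β) mod 2π = 4.795091 rad → L = 6.03·(2.699353 + 5.815303 + 4.795091) = 6.03·13.309746 = 80.257771 m
LSR: p² = d² − 2 + 2cos(α−β) + 2d(sin α + sin β) = 43.772718; p = √p² = 6.616095; φ = atan2(−cos α − cos β, d + sin α + sin β) − atan2(−2, p) = 0.372323 rad; t = (φ − α) mod 2π = 4.141991 rad, q = (φ − β) mod 2π = 5.353250 rad → L = 6.03·(4.141991 + 6.616095 + 5.353250) = 6.03·16.111336 = 97.151359 m
RSL: p² = d² − 2 + 2cos(α−β) − 2d(sin α + sin β) = 10.636037; p = √p² = 3.261294; φ = atan2(cos α + cos β, d − sin α − sin β) − atan2(2, p) = -0.692745 rad; t = (α − φ) mod 2π = 3.206262 rad, q = (β − φ) mod 2π = 1.995004 rad → L = 6.03·(3.206262 + 3.261294 + 1.995004) = 6.03·8.462560 = 51.029235 m
RLR: c = (6 − d² + 2cos(α−β) + 2d(sin α − sin β))/8 = -3.227218, |c| > 1 → infeasible
LRL: c = (6 − d² + 2cos(α−β) − 2d(sin α − sin β))/8 = -2.222035, |c| > 1 → infeasible
Shortest: RSL with L = 51.029235 m ≈ 51.0292 m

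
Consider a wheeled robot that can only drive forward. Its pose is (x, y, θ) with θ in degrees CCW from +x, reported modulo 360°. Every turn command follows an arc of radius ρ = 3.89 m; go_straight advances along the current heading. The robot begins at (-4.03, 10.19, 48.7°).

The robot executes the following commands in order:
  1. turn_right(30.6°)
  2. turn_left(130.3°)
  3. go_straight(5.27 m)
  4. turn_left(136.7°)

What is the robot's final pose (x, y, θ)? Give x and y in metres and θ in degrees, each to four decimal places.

set_pose: (x, y, θ) = (-4.0300, 10.1900, 48.7000°), ρ = 3.89
turn_right(30.6°): centre at ρ to the right, rotate −30.6° → (-2.3161, 11.3201, 18.1000°)
turn_left(130.3°): centre at ρ to the left, rotate +130.3° → (-1.4863, 18.3308, 148.4000°)
go_straight(5.27): x += 5.27·cos θ, y += 5.27·sin θ → (-5.9749, 21.0922, 148.4000°)
turn_left(136.7°): centre at ρ to the left, rotate +136.7° → (-11.7689, 16.7656, 285.1000°)

(-11.7689, 16.7656, 285.1000°)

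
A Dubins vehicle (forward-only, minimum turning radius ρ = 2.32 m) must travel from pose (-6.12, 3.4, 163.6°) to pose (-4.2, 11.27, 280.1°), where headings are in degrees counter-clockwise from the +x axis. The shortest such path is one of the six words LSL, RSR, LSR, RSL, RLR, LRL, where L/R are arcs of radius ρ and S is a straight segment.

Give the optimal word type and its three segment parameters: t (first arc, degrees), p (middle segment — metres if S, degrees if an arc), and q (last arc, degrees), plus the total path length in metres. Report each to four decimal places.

RSR: t = 62.5894°, p = 5.3358 m, q = 180.9106°, L = 15.1955 m

Let ψ = atan2(Δy, Δx) = atan2(7.87, 1.92) = 76.2897° be the start→goal bearing.
Normalize: d = |goal − start| / ρ = 8.100821/2.32 = 3.491733, α = (θ_start − ψ) mod 360° = 87.3103° = 1.523852 rad, β = (θ_goal − ψ) mod 360° = 203.8103° = 3.557161 rad.
Common terms: sin α = 0.998898, cos α = 0.046927, sin β = -0.403710, cos β = -0.914887, cos(α−β) = -0.446198, d² = 12.192201. Work in radians in the unit-radius frame; every candidate has L = ρ·(t + p + q).
LSL: p² = 2 + d² − 2cos(α−β) + 2d(sin α − sin β) = 24.879664; p = √p² = 4.987952; φ = atan2(cos β − cos α, d + sin α − sin β) = -0.194043 rad; t = (φ − α) mod 2π = 4.565290 rad, q = (β − φ) mod 2π = 3.751204 rad → L = 2.32·(4.565290 + 4.987952 + 3.751204) = 2.32·13.304446 = 30.866314 m
RSR: p² = 2 + d² − 2cos(α−β) + 2d(sin β − sin α) = 5.289528; p = √p² = 2.299897; φ = atan2(cos α − cos β, d − sin α + sin β) = 0.431461 rad; t = (α − φ) mod 2π = 1.092391 rad, q = (φ − β) mod 2π = 3.157485 rad → L = 2.32·(1.092391 + 2.299897 + 3.157485) = 2.32·6.549774 = 15.195476 m
LSR: p² = d² − 2 + 2cos(α−β) + 2d(sin α + sin β) = 13.456283; p = √p² = 3.668281; φ = atan2(−cos α − cos β, d + sin α + sin β) − atan2(−2, p) = 0.708428 rad; t = (φ − α) mod 2π = 5.467761 rad, q = (φ − β) mod 2π = 3.434452 rad → L = 2.32·(5.467761 + 3.668281 + 3.434452) = 2.32·12.570493 = 29.163544 m
RSL: p² = d² − 2 + 2cos(α−β) − 2d(sin α + sin β) = 5.143327; p = √p² = 2.267890; φ = atan2(cos α + cos β, d − sin α − sin β) − atan2(2, p) = -1.013851 rad; t = (α − φ) mod 2π = 2.537703 rad, q = (β − φ) mod 2π = 4.571012 rad → L = 2.32·(2.537703 + 2.267890 + 4.571012) = 2.32·9.376605 = 21.753724 m
RLR: c = (6 − d² + 2cos(α−β) + 2d(sin α − sin β))/8 = 0.338809; p = 2π − arccos c = 5.058040 rad; φ = atan2(cos α − cos β, d − sin α + sin β) = 0.431461 rad; t = (α − φ + p/2) mod 2π = 3.621411 rad, q = (α − β − t + p) mod 2π = 5.686505 rad → L = 2.32·(3.621411 + 5.058040 + 5.686505) = 2.32·14.365956 = 33.329018 m
LRL: c = (6 − d² + 2cos(α−β) − 2d(sin α − sin β))/8 = -2.109958, |c| > 1 → infeasible
Shortest: RSR with L = 15.195476 m ≈ 15.1955 m
Convert RSR to answer units (arcs ×180/π): t = 1.092391·180/π = 62.5894°, p = ρ·p = 2.32·2.299897 = 5.3358 m, q = 3.157485·180/π = 180.9106°, L = 15.1955 m.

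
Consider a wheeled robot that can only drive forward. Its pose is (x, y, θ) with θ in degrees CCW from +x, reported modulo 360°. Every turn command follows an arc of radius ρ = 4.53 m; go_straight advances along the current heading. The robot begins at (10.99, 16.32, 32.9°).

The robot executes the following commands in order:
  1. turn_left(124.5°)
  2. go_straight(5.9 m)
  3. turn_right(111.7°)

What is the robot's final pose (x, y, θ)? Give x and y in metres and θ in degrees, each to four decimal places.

set_pose: (x, y, θ) = (10.9900, 16.3200, 32.9000°), ρ = 4.53
turn_left(124.5°): centre at ρ to the left, rotate +124.5° → (10.2703, 24.3056, 157.4000°)
go_straight(5.9): x += 5.9·cos θ, y += 5.9·sin θ → (4.8233, 26.5730, 157.4000°)
turn_right(111.7°): centre at ρ to the right, rotate −111.7° → (3.3221, 33.9189, 45.7000°)

(3.3221, 33.9189, 45.7000°)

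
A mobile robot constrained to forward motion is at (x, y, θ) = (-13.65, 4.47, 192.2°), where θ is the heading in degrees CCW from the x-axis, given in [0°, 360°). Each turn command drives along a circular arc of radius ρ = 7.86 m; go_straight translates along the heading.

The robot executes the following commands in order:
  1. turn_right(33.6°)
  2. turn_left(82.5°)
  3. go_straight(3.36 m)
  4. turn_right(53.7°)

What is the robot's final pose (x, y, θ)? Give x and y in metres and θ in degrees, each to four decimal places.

set_pose: (x, y, θ) = (-13.6500, 4.4700, 192.2000°), ρ = 7.86
turn_right(33.6°): centre at ρ to the right, rotate −33.6° → (-18.1789, 4.8344, 158.6000°)
turn_left(82.5°): centre at ρ to the left, rotate +82.5° → (-27.9280, 1.3149, 241.1000°)
go_straight(3.36): x += 3.36·cos θ, y += 3.36·sin θ → (-29.5519, -1.6267, 241.1000°)
turn_right(53.7°): centre at ρ to the right, rotate −53.7° → (-35.4207, -5.6226, 187.4000°)

(-35.4207, -5.6226, 187.4000°)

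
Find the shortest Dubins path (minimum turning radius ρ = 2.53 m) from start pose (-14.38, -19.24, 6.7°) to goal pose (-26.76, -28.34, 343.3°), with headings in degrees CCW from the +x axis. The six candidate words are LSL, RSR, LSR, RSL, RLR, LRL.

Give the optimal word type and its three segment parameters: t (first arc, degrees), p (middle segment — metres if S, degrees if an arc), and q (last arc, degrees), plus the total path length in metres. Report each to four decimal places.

Let ψ = atan2(Δy, Δx) = atan2(-9.10, -12.38) = -143.6820° be the start→goal bearing.
Normalize: d = |goal − start| / ρ = 15.364713/2.53 = 6.073009, α = (θ_start − ψ) mod 360° = 150.3820° = 2.624661 rad, β = (θ_goal − ψ) mod 360° = 126.9820° = 2.216254 rad.
Common terms: sin α = 0.494215, cos α = -0.869340, sin β = 0.798824, cos β = -0.601564, cos(α−β) = 0.917755, d² = 36.881439. Work in radians in the unit-radius frame; every candidate has L = ρ·(t + p + q).
LSL: p² = 2 + d² − 2cos(α−β) + 2d(sin α − sin β) = 33.346136; p = √p² = 5.774611; φ = atan2(cos β − cos α, d + sin α − sin β) = 0.046388 rad; t = (φ − α) mod 2π = 3.704912 rad, q = (β − φ) mod 2π = 2.169866 rad → L = 2.53·(3.704912 + 5.774611 + 2.169866) = 2.53·11.649390 = 29.472956 m
RSR: p² = 2 + d² − 2cos(α−β) + 2d(sin β − sin α) = 40.745723; p = √p² = 6.383238; φ = atan2(cos α − cos β, d − sin α + sin β) = -0.041962 rad; t = (α − φ) mod 2π = 2.666623 rad, q = (φ − β) mod 2π = 4.024969 rad → L = 2.53·(2.666623 + 6.383238 + 4.024969) = 2.53·13.074830 = 33.079320 m
LSR: p² = d² − 2 + 2cos(α−β) + 2d(sin α + sin β) = 52.422226; p = √p² = 7.240319; φ = atan2(−cos α − cos β, d + sin α + sin β) − atan2(−2, p) = 0.466605 rad; t = (φ − α) mod 2π = 4.125129 rad, q = (φ − β) mod 2π = 4.533536 rad → L = 2.53·(4.125129 + 7.240319 + 4.533536) = 2.53·15.898984 = 40.224430 m
RSL: p² = d² − 2 + 2cos(α−β) − 2d(sin α + sin β) = 21.011669; p = √p² = 4.583849; φ = atan2(cos α + cos β, d − sin α − sin β) − atan2(2, p) = -0.709941 rad; t = (α − φ) mod 2π = 3.334603 rad, q = (β − φ) mod 2π = 2.926196 rad → L = 2.53·(3.334603 + 4.583849 + 2.926196) = 2.53·10.844647 = 27.436957 m
RLR: c = (6 − d² + 2cos(α−β) + 2d(sin α − sin β))/8 = -4.093215, |c| > 1 → infeasible
LRL: c = (6 − d² + 2cos(α−β) − 2d(sin α − sin β))/8 = -3.168267, |c| > 1 → infeasible
Shortest: RSL with L = 27.436957 m ≈ 27.4370 m
Convert RSL to answer units (arcs ×180/π): t = 3.334603·180/π = 191.0587°, p = ρ·p = 2.53·4.583849 = 11.5971 m, q = 2.926196·180/π = 167.6587°, L = 27.4370 m.

RSL: t = 191.0587°, p = 11.5971 m, q = 167.6587°, L = 27.4370 m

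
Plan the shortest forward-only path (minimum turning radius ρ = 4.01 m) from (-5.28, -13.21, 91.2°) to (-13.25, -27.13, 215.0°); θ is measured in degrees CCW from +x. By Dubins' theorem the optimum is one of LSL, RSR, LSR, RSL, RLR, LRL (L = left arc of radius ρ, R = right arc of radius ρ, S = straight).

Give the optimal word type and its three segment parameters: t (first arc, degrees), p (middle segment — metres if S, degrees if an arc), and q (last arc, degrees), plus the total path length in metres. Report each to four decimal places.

LSR: t = 188.9356°, p = 9.2848 m, q = 65.1356°, L = 27.0666 m

Let ψ = atan2(Δy, Δx) = atan2(-13.92, -7.97) = -119.7936° be the start→goal bearing.
Normalize: d = |goal − start| / ρ = 16.040178/4.01 = 4.000044, α = (θ_start − ψ) mod 360° = 210.9936° = 3.682533 rad, β = (θ_goal − ψ) mod 360° = 334.7936° = 5.843251 rad.
Common terms: sin α = -0.514943, cos α = -0.857225, sin β = -0.425880, cos β = 0.904780, cos(α−β) = -0.556296, d² = 16.000354. Work in radians in the unit-radius frame; every candidate has L = ρ·(t + p + q).
LSL: p² = 2 + d² − 2cos(α−β) + 2d(sin α − sin β) = 18.400438; p = √p² = 4.289573; φ = atan2(cos β − cos α, d + sin α − sin β) = 0.423292 rad; t = (φ − α) mod 2π = 3.023944 rad, q = (β − φ) mod 2π = 5.419959 rad → L = 4.01·(3.023944 + 4.289573 + 5.419959) = 4.01·12.733476 = 51.061239 m
RSR: p² = 2 + d² − 2cos(α−β) + 2d(sin β − sin α) = 19.825454; p = √p² = 4.452578; φ = atan2(cos α − cos β, d − sin α + sin β) = -0.406859 rad; t = (α − φ) mod 2π = 4.089392 rad, q = (φ − β) mod 2π = 0.033075 rad → L = 4.01·(4.089392 + 4.452578 + 0.033075) = 4.01·8.575046 = 34.385934 m
LSR: p² = d² − 2 + 2cos(α−β) + 2d(sin α + sin β) = 5.361099; p = √p² = 2.315405; φ = atan2(−cos α − cos β, d + sin α + sin β) − atan2(−2, p) = 0.696896 rad; t = (φ − α) mod 2π = 3.297548 rad, q = (φ − β) mod 2π = 1.136831 rad → L = 4.01·(3.297548 + 2.315405 + 1.136831) = 4.01·6.749784 = 27.066632 m
RSL: p² = d² − 2 + 2cos(α−β) − 2d(sin α + sin β) = 20.414428; p = √p² = 4.518233; φ = atan2(cos α + cos β, d − sin α − sin β) − atan2(2, p) = -0.407101 rad; t = (α − φ) mod 2π = 4.089634 rad, q = (β − φ) mod 2π = 6.250352 rad → L = 4.01·(4.089634 + 4.518233 + 6.250352) = 4.01·14.858219 = 59.581460 m
RLR: c = (6 − d² + 2cos(α−β) + 2d(sin α − sin β))/8 = -1.478182, |c| > 1 → infeasible
LRL: c = (6 − d² + 2cos(α−β) − 2d(sin α − sin β))/8 = -1.300055, |c| > 1 → infeasible
Shortest: LSR with L = 27.066632 m ≈ 27.0666 m
Convert LSR to answer units (arcs ×180/π): t = 3.297548·180/π = 188.9356°, p = ρ·p = 4.01·2.315405 = 9.2848 m, q = 1.136831·180/π = 65.1356°, L = 27.0666 m.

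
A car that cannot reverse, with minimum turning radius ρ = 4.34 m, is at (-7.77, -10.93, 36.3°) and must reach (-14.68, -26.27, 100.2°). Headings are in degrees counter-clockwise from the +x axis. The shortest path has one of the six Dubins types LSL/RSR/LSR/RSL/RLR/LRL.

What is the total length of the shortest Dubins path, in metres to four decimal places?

34.6660 m

Let ψ = atan2(Δy, Δx) = atan2(-15.34, -6.91) = -114.2495° be the start→goal bearing.
Normalize: d = |goal − start| / ρ = 16.824497/4.34 = 3.876612, α = (θ_start − ψ) mod 360° = 150.5495° = 2.627584 rad, β = (θ_goal − ψ) mod 360° = 214.4495° = 3.742850 rad.
Common terms: sin α = 0.491672, cos α = -0.870781, sin β = -0.565679, cos β = -0.824625, cos(α−β) = 0.439939, d² = 15.028122. Work in radians in the unit-radius frame; every candidate has L = ρ·(t + p + q).
LSL: p² = 2 + d² − 2cos(α−β) + 2d(sin α − sin β) = 24.346124; p = √p² = 4.934179; φ = atan2(cos β − cos α, d + sin α − sin β) = 0.009354 rad; t = (φ − α) mod 2π = 3.664955 rad, q = (β − φ) mod 2π = 3.733495 rad → L = 4.34·(3.664955 + 4.934179 + 3.733495) = 4.34·12.332630 = 53.523614 m
RSR: p² = 2 + d² − 2cos(α−β) + 2d(sin β − sin α) = 7.950364; p = √p² = 2.819639; φ = atan2(cos α − cos β, d − sin α + sin β) = -0.016370 rad; t = (α − φ) mod 2π = 2.643954 rad, q = (φ − β) mod 2π = 2.523966 rad → L = 4.34·(2.643954 + 2.819639 + 2.523966) = 4.34·7.987559 = 34.666005 m
LSR: p² = d² − 2 + 2cos(α−β) + 2d(sin α + sin β) = 13.334202; p = √p² = 3.651603; φ = atan2(−cos α − cos β, d + sin α + sin β) − atan2(−2, p) = 0.920480 rad; t = (φ − α) mod 2π = 4.576081 rad, q = (φ − β) mod 2π = 3.460816 rad → L = 4.34·(4.576081 + 3.651603 + 3.460816) = 4.34·11.688499 = 50.728087 m
RSL: p² = d² − 2 + 2cos(α−β) − 2d(sin α + sin β) = 14.481799; p = √p² = 3.805496; φ = atan2(cos α + cos β, d − sin α − sin β) − atan2(2, p) = -0.889262 rad; t = (α − φ) mod 2π = 3.516847 rad, q = (β − φ) mod 2π = 4.632112 rad → L = 4.34·(3.516847 + 3.805496 + 4.632112) = 4.34·11.954455 = 51.882333 m
RLR: c = (6 − d² + 2cos(α−β) + 2d(sin α − sin β))/8 = 0.006205; p = 2π − arccos c = 4.718594 rad; φ = atan2(cos α − cos β, d − sin α + sin β) = -0.016370 rad; t = (α − φ + p/2) mod 2π = 5.003251 rad, q = (α − β − t + p) mod 2π = 4.883263 rad → L = 4.34·(5.003251 + 4.718594 + 4.883263) = 4.34·14.605107 = 63.386165 m
LRL: c = (6 − d² + 2cos(α−β) − 2d(sin α − sin β))/8 = -2.043266, |c| > 1 → infeasible
Shortest: RSR with L = 34.666005 m ≈ 34.6660 m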